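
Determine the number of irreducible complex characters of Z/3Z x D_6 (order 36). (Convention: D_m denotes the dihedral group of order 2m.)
18

Working: The number of irreducible complex representations of a finite group equals its number of conjugacy classes. For a direct product, #classes(G x H) = #classes(G) * #classes(H). Z/3Z has 3 classes (abelian), D_6 has 6 classes, so 3 * 6 = 18, so Z/3Z x D_6 (order 36) has exactly 18 irreducible complex representations.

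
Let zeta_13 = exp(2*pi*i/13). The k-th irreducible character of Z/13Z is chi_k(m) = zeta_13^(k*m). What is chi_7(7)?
chi_7(7) = zeta_13^49 = exp(-6*I*pi/13)

Working: chi_7(7) = zeta_13^(7*7) = zeta_13^49. Since zeta_13^13 = 1, this equals zeta_13^10 = exp(2*pi*i*10/13) = exp(-6*I*pi/13).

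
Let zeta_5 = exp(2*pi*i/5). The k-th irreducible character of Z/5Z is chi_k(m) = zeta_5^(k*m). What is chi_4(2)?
chi_4(2) = zeta_5^8 = exp(-4*I*pi/5)

Why: chi_4(2) = zeta_5^(4*2) = zeta_5^8. Since zeta_5^5 = 1, this equals zeta_5^3 = exp(2*pi*i*3/5) = exp(-4*I*pi/5).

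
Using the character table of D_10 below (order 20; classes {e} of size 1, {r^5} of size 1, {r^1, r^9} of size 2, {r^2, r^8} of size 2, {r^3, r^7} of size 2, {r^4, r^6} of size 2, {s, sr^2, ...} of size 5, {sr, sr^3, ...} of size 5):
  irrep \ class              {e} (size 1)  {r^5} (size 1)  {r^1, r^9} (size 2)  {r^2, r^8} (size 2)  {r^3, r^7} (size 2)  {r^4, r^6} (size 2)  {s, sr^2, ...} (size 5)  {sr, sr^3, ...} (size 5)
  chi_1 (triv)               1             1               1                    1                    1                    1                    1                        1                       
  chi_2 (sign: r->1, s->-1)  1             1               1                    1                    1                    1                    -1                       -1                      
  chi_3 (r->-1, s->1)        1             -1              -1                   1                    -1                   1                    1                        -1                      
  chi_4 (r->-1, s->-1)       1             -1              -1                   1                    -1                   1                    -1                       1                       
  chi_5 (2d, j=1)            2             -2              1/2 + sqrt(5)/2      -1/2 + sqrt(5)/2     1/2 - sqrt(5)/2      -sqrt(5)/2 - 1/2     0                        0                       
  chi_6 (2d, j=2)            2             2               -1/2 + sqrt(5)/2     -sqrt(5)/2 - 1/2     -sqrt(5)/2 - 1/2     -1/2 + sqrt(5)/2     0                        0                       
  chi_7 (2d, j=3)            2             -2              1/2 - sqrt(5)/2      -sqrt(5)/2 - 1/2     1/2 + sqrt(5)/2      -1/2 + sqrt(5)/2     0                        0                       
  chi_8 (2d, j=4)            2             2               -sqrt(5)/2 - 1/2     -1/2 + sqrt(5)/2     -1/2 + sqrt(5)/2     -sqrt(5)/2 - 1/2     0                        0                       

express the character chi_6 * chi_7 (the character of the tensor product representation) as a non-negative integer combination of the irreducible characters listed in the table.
chi_6 tensor chi_7 = chi_3 + chi_4 + chi_5 (all other irreducibles have multiplicity 0).

Justification: The character of a tensor product is the pointwise product (chi_6 * chi_7)(C) = chi_6(C) * chi_7(C):
  {e}: (2)*(2), {r^5}: (2)*(-2), {r^1, r^9}: (-1/2 + sqrt(5)/2)*(1/2 - sqrt(5)/2), {r^2, r^8}: (-sqrt(5)/2 - 1/2)*(-sqrt(5)/2 - 1/2), {r^3, r^7}: (-sqrt(5)/2 - 1/2)*(1/2 + sqrt(5)/2), {r^4, r^6}: (-1/2 + sqrt(5)/2)*(-1/2 + sqrt(5)/2), {s, sr^2, ...}: (0)*(0), {sr, sr^3, ...}: (0)*(0)
so (chi_6 * chi_7) takes values
  {e} -> 4, {r^5} -> -4, {r^1, r^9} -> -3/2 + sqrt(5)/2, {r^2, r^8} -> sqrt(5)/2 + 3/2, {r^3, r^7} -> -3/2 - sqrt(5)/2, {r^4, r^6} -> 3/2 - sqrt(5)/2, {s, sr^2, ...} -> 0, {sr, sr^3, ...} -> 0.
Now take the inner product of this character with each irreducible chi from the table, <chi_6*chi_7, chi> = (1/20) sum_C |C| (chi_6*chi_7)(C) conj(chi(C)):
  <chi_6*chi_7, chi_1> = (1/20)[1*(4)*conj(1) + 1*(-4)*conj(1) + 2*(-3/2 + sqrt(5)/2)*conj(1) + 2*(sqrt(5)/2 + 3/2)*conj(1) + 2*(-3/2 - sqrt(5)/2)*conj(1) + 2*(3/2 - sqrt(5)/2)*conj(1) + 5*(0)*conj(1) + 5*(0)*conj(1)]
      = (1/20)[(4) + (-4) + (-3 + sqrt(5)) + (sqrt(5) + 3) + (-3 - sqrt(5)) + (3 - sqrt(5)) + (0) + (0)] = 0/20 = 0
  <chi_6*chi_7, chi_2> = (1/20)[1*(4)*conj(1) + 1*(-4)*conj(1) + 2*(-3/2 + sqrt(5)/2)*conj(1) + 2*(sqrt(5)/2 + 3/2)*conj(1) + 2*(-3/2 - sqrt(5)/2)*conj(1) + 2*(3/2 - sqrt(5)/2)*conj(1) + 5*(0)*conj(-1) + 5*(0)*conj(-1)]
      = (1/20)[(4) + (-4) + (-3 + sqrt(5)) + (sqrt(5) + 3) + (-3 - sqrt(5)) + (3 - sqrt(5)) + (0) + (0)] = 0/20 = 0
  <chi_6*chi_7, chi_3> = (1/20)[1*(4)*conj(1) + 1*(-4)*conj(-1) + 2*(-3/2 + sqrt(5)/2)*conj(-1) + 2*(sqrt(5)/2 + 3/2)*conj(1) + 2*(-3/2 - sqrt(5)/2)*conj(-1) + 2*(3/2 - sqrt(5)/2)*conj(1) + 5*(0)*conj(1) + 5*(0)*conj(-1)]
      = (1/20)[(4) + (4) + (3 - sqrt(5)) + (sqrt(5) + 3) + (sqrt(5) + 3) + (3 - sqrt(5)) + (0) + (0)] = 20/20 = 1
  <chi_6*chi_7, chi_4> = (1/20)[1*(4)*conj(1) + 1*(-4)*conj(-1) + 2*(-3/2 + sqrt(5)/2)*conj(-1) + 2*(sqrt(5)/2 + 3/2)*conj(1) + 2*(-3/2 - sqrt(5)/2)*conj(-1) + 2*(3/2 - sqrt(5)/2)*conj(1) + 5*(0)*conj(-1) + 5*(0)*conj(1)]
      = (1/20)[(4) + (4) + (3 - sqrt(5)) + (sqrt(5) + 3) + (sqrt(5) + 3) + (3 - sqrt(5)) + (0) + (0)] = 20/20 = 1
  <chi_6*chi_7, chi_5> = (1/20)[1*(4)*conj(2) + 1*(-4)*conj(-2) + 2*(-3/2 + sqrt(5)/2)*conj(1/2 + sqrt(5)/2) + 2*(sqrt(5)/2 + 3/2)*conj(-1/2 + sqrt(5)/2) + 2*(-3/2 - sqrt(5)/2)*conj(1/2 - sqrt(5)/2) + 2*(3/2 - sqrt(5)/2)*conj(-sqrt(5)/2 - 1/2) + 5*(0)*conj(0) + 5*(0)*conj(0)]
      = (1/20)[(8) + (8) + (1 - sqrt(5)) + (1 + sqrt(5)) + (1 + sqrt(5)) + (1 - sqrt(5)) + (0) + (0)] = 20/20 = 1
  <chi_6*chi_7, chi_6> = (1/20)[1*(4)*conj(2) + 1*(-4)*conj(2) + 2*(-3/2 + sqrt(5)/2)*conj(-1/2 + sqrt(5)/2) + 2*(sqrt(5)/2 + 3/2)*conj(-sqrt(5)/2 - 1/2) + 2*(-3/2 - sqrt(5)/2)*conj(-sqrt(5)/2 - 1/2) + 2*(3/2 - sqrt(5)/2)*conj(-1/2 + sqrt(5)/2) + 5*(0)*conj(0) + 5*(0)*conj(0)]
      = (1/20)[(8) + (-8) + (4 - 2*sqrt(5)) + (-2*sqrt(5) - 4) + (4 + 2*sqrt(5)) + (-4 + 2*sqrt(5)) + (0) + (0)] = 0/20 = 0
  <chi_6*chi_7, chi_7> = (1/20)[1*(4)*conj(2) + 1*(-4)*conj(-2) + 2*(-3/2 + sqrt(5)/2)*conj(1/2 - sqrt(5)/2) + 2*(sqrt(5)/2 + 3/2)*conj(-sqrt(5)/2 - 1/2) + 2*(-3/2 - sqrt(5)/2)*conj(1/2 + sqrt(5)/2) + 2*(3/2 - sqrt(5)/2)*conj(-1/2 + sqrt(5)/2) + 5*(0)*conj(0) + 5*(0)*conj(0)]
      = (1/20)[(8) + (8) + (-4 + 2*sqrt(5)) + (-2*sqrt(5) - 4) + (-2*sqrt(5) - 4) + (-4 + 2*sqrt(5)) + (0) + (0)] = 0/20 = 0
  <chi_6*chi_7, chi_8> = (1/20)[1*(4)*conj(2) + 1*(-4)*conj(2) + 2*(-3/2 + sqrt(5)/2)*conj(-sqrt(5)/2 - 1/2) + 2*(sqrt(5)/2 + 3/2)*conj(-1/2 + sqrt(5)/2) + 2*(-3/2 - sqrt(5)/2)*conj(-1/2 + sqrt(5)/2) + 2*(3/2 - sqrt(5)/2)*conj(-sqrt(5)/2 - 1/2) + 5*(0)*conj(0) + 5*(0)*conj(0)]
      = (1/20)[(8) + (-8) + (-1 + sqrt(5)) + (1 + sqrt(5)) + (-sqrt(5) - 1) + (1 - sqrt(5)) + (0) + (0)] = 0/20 = 0
Hence the multiplicities are chi_3: 1, chi_4: 1, chi_5: 1. Dimension check: dim(chi_6)*dim(chi_7) = 2*2 = 4 and sum (mult * dim) = 1*1 + 1*1 + 1*2 = 4.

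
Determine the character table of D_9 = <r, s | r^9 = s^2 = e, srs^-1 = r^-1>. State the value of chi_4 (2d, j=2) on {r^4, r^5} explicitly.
Conjugacy classes: {e} of size 1, {r^1, r^8} of size 2, {r^2, r^7} of size 2, {r^3, r^6} of size 2, {r^4, r^5} of size 2, {s, sr, ..., sr^8} of size 9.
Character table:
  irrep \ class              {e} (size 1)  {r^1, r^8} (size 2)  {r^2, r^7} (size 2)  {r^3, r^6} (size 2)  {r^4, r^5} (size 2)  {s, sr, ..., sr^8} (size 9)
  chi_1 (triv)               1             1                    1                    1                    1                    1                          
  chi_2 (sign: r->1, s->-1)  1             1                    1                    1                    1                    -1                         
  chi_3 (2d, j=1)            2             2*cos(2*pi/9)        2*cos(4*pi/9)        -1                   -2*cos(pi/9)         0                          
  chi_4 (2d, j=2)            2             2*cos(4*pi/9)        -2*cos(pi/9)         -1                   2*cos(2*pi/9)        0                          
  chi_5 (2d, j=3)            2             -1                   -1                   2                    -1                   0                          
  chi_6 (2d, j=4)            2             -2*cos(pi/9)         2*cos(2*pi/9)        -1                   2*cos(4*pi/9)        0                          

Spot check: chi_4 (2d, j=2) on {r^4, r^5} = 2*cos(2*pi/9).

Proof sketch: D_9 has order 2*9 = 18 with 6 conjugacy classes, hence 6 irreducibles. Sum of squared dims 1 + 1 + 4 + 4 + 4 + 4 = 18 = |G|. Linear characters come from the abelianisation; the 2-dimensional irreps have character r^k -> 2*cos(2*pi*j*k/9), reflections -> 0.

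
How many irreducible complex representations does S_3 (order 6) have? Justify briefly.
3

Derivation: The number of irreducible complex representations of a finite group equals its number of conjugacy classes. Conjugacy classes in S_3 correspond to cycle types, i.e. partitions of 3; there are p(3) = 3 of them, so S_3 (order 6) has exactly 3 irreducible complex representations.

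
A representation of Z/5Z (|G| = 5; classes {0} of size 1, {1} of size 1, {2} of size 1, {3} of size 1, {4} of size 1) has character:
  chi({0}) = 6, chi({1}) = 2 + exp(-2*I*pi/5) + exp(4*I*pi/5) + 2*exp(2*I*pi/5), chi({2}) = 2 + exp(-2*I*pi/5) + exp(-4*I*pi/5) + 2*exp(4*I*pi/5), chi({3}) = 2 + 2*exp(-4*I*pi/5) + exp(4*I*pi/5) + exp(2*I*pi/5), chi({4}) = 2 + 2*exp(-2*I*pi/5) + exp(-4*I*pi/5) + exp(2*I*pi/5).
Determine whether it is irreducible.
Not irreducible (reducible): <chi, chi> = 10 > 1.

Why: <chi, chi> = (1/|G|) sum_C |C| * |chi(C)|^2 = (1/5)[1*|6|^2 + 1*|2 + exp(-2*I*pi/5) + exp(4*I*pi/5) + 2*exp(2*I*pi/5)|^2 + 1*|2 + exp(-2*I*pi/5) + exp(-4*I*pi/5) + 2*exp(4*I*pi/5)|^2 + 1*|2 + 2*exp(-4*I*pi/5) + exp(4*I*pi/5) + exp(2*I*pi/5)|^2 + 1*|2 + 2*exp(-2*I*pi/5) + exp(-4*I*pi/5) + exp(2*I*pi/5)|^2]
  = (1/5)[(36) + (10 + 8*exp(-2*I*pi/5) + 5*exp(-4*I*pi/5) + 5*exp(4*I*pi/5) + 8*exp(2*I*pi/5)) + (10 + 5*exp(-2*I*pi/5) + 8*exp(-4*I*pi/5) + 8*exp(4*I*pi/5) + 5*exp(2*I*pi/5)) + (10 + 5*exp(-2*I*pi/5) + 8*exp(-4*I*pi/5) + 8*exp(4*I*pi/5) + 5*exp(2*I*pi/5)) + (10 + 8*exp(-2*I*pi/5) + 5*exp(-4*I*pi/5) + 5*exp(4*I*pi/5) + 8*exp(2*I*pi/5))] = 50/5 = 10.
(Exp terms are combined using exp(i*s)*conj(exp(i*t)) = exp(i*(s-t)), and sums of them are collapsed using the identity that for every m > 1 the m distinct m-th roots of unity sum to 0, e.g. 1 + exp(2*I*pi/3) + exp(-2*I*pi/3) = 0.)
A character is irreducible iff <chi, chi> = 1, so this representation is reducible.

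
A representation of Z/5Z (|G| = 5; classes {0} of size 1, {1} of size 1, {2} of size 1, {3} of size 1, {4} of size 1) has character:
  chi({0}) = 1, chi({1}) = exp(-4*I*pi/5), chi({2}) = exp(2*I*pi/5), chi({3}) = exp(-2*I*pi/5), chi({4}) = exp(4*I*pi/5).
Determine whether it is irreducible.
Irreducible: <chi, chi> = 1.

Details: <chi, chi> = (1/|G|) sum_C |C| * |chi(C)|^2 = (1/5)[1*|1|^2 + 1*|exp(-4*I*pi/5)|^2 + 1*|exp(2*I*pi/5)|^2 + 1*|exp(-2*I*pi/5)|^2 + 1*|exp(4*I*pi/5)|^2]
  = (1/5)[(1) + (1) + (1) + (1) + (1)] = 5/5 = 1.
(Exp terms are combined using exp(i*s)*conj(exp(i*t)) = exp(i*(s-t)), and sums of them are collapsed using the identity that for every m > 1 the m distinct m-th roots of unity sum to 0, e.g. 1 + exp(2*I*pi/3) + exp(-2*I*pi/3) = 0.)
A character is irreducible iff <chi, chi> = 1, so this representation is irreducible.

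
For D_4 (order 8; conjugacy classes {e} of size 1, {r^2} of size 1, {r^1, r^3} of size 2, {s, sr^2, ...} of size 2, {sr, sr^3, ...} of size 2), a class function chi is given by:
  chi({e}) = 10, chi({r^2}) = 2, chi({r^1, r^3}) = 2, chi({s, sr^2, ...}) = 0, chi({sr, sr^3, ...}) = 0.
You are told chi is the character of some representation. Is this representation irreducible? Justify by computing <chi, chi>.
Not irreducible (reducible): <chi, chi> = 14 > 1.

Proof sketch: <chi, chi> = (1/|G|) sum_C |C| * |chi(C)|^2 = (1/8)[1*|10|^2 + 1*|2|^2 + 2*|2|^2 + 2*|0|^2 + 2*|0|^2]
  = (1/8)[(100) + (4) + (8) + (0) + (0)] = 112/8 = 14.
A character is irreducible iff <chi, chi> = 1, so this representation is reducible.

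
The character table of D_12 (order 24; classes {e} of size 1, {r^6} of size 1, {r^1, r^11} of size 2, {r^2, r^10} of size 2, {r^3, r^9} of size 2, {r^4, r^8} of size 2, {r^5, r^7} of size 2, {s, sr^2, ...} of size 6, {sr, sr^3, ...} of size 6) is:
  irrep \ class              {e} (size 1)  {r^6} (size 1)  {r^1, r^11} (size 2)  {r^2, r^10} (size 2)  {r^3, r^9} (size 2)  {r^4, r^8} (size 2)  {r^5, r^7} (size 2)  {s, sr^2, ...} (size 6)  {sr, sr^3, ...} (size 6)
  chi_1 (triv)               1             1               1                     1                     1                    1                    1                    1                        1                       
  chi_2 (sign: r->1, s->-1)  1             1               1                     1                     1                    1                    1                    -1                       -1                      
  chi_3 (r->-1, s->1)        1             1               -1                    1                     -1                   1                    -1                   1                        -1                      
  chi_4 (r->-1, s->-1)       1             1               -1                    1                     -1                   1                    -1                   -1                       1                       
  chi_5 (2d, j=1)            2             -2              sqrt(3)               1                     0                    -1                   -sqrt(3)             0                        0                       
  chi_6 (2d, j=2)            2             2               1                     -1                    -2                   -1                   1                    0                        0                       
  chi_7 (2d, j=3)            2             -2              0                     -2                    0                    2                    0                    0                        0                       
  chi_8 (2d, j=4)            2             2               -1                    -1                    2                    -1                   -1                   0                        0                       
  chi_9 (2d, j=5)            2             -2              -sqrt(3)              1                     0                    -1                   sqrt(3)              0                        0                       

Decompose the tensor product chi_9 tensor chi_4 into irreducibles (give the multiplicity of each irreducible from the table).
chi_9 tensor chi_4 = chi_5 (all other irreducibles have multiplicity 0).

Reasoning: The character of a tensor product is the pointwise product (chi_9 * chi_4)(C) = chi_9(C) * chi_4(C):
  {e}: (2)*(1), {r^6}: (-2)*(1), {r^1, r^11}: (-sqrt(3))*(-1), {r^2, r^10}: (1)*(1), {r^3, r^9}: (0)*(-1), {r^4, r^8}: (-1)*(1), {r^5, r^7}: (sqrt(3))*(-1), {s, sr^2, ...}: (0)*(-1), {sr, sr^3, ...}: (0)*(1)
so (chi_9 * chi_4) takes values
  {e} -> 2, {r^6} -> -2, {r^1, r^11} -> sqrt(3), {r^2, r^10} -> 1, {r^3, r^9} -> 0, {r^4, r^8} -> -1, {r^5, r^7} -> -sqrt(3), {s, sr^2, ...} -> 0, {sr, sr^3, ...} -> 0.
Now take the inner product of this character with each irreducible chi from the table, <chi_9*chi_4, chi> = (1/24) sum_C |C| (chi_9*chi_4)(C) conj(chi(C)):
  <chi_9*chi_4, chi_1> = (1/24)[1*(2)*conj(1) + 1*(-2)*conj(1) + 2*(sqrt(3))*conj(1) + 2*(1)*conj(1) + 2*(0)*conj(1) + 2*(-1)*conj(1) + 2*(-sqrt(3))*conj(1) + 6*(0)*conj(1) + 6*(0)*conj(1)]
      = (1/24)[(2) + (-2) + (2*sqrt(3)) + (2) + (0) + (-2) + (-2*sqrt(3)) + (0) + (0)] = 0/24 = 0
  <chi_9*chi_4, chi_2> = (1/24)[1*(2)*conj(1) + 1*(-2)*conj(1) + 2*(sqrt(3))*conj(1) + 2*(1)*conj(1) + 2*(0)*conj(1) + 2*(-1)*conj(1) + 2*(-sqrt(3))*conj(1) + 6*(0)*conj(-1) + 6*(0)*conj(-1)]
      = (1/24)[(2) + (-2) + (2*sqrt(3)) + (2) + (0) + (-2) + (-2*sqrt(3)) + (0) + (0)] = 0/24 = 0
  <chi_9*chi_4, chi_3> = (1/24)[1*(2)*conj(1) + 1*(-2)*conj(1) + 2*(sqrt(3))*conj(-1) + 2*(1)*conj(1) + 2*(0)*conj(-1) + 2*(-1)*conj(1) + 2*(-sqrt(3))*conj(-1) + 6*(0)*conj(1) + 6*(0)*conj(-1)]
      = (1/24)[(2) + (-2) + (-2*sqrt(3)) + (2) + (0) + (-2) + (2*sqrt(3)) + (0) + (0)] = 0/24 = 0
  <chi_9*chi_4, chi_4> = (1/24)[1*(2)*conj(1) + 1*(-2)*conj(1) + 2*(sqrt(3))*conj(-1) + 2*(1)*conj(1) + 2*(0)*conj(-1) + 2*(-1)*conj(1) + 2*(-sqrt(3))*conj(-1) + 6*(0)*conj(-1) + 6*(0)*conj(1)]
      = (1/24)[(2) + (-2) + (-2*sqrt(3)) + (2) + (0) + (-2) + (2*sqrt(3)) + (0) + (0)] = 0/24 = 0
  <chi_9*chi_4, chi_5> = (1/24)[1*(2)*conj(2) + 1*(-2)*conj(-2) + 2*(sqrt(3))*conj(sqrt(3)) + 2*(1)*conj(1) + 2*(0)*conj(0) + 2*(-1)*conj(-1) + 2*(-sqrt(3))*conj(-sqrt(3)) + 6*(0)*conj(0) + 6*(0)*conj(0)]
      = (1/24)[(4) + (4) + (6) + (2) + (0) + (2) + (6) + (0) + (0)] = 24/24 = 1
  <chi_9*chi_4, chi_6> = (1/24)[1*(2)*conj(2) + 1*(-2)*conj(2) + 2*(sqrt(3))*conj(1) + 2*(1)*conj(-1) + 2*(0)*conj(-2) + 2*(-1)*conj(-1) + 2*(-sqrt(3))*conj(1) + 6*(0)*conj(0) + 6*(0)*conj(0)]
      = (1/24)[(4) + (-4) + (2*sqrt(3)) + (-2) + (0) + (2) + (-2*sqrt(3)) + (0) + (0)] = 0/24 = 0
  <chi_9*chi_4, chi_7> = (1/24)[1*(2)*conj(2) + 1*(-2)*conj(-2) + 2*(sqrt(3))*conj(0) + 2*(1)*conj(-2) + 2*(0)*conj(0) + 2*(-1)*conj(2) + 2*(-sqrt(3))*conj(0) + 6*(0)*conj(0) + 6*(0)*conj(0)]
      = (1/24)[(4) + (4) + (0) + (-4) + (0) + (-4) + (0) + (0) + (0)] = 0/24 = 0
  <chi_9*chi_4, chi_8> = (1/24)[1*(2)*conj(2) + 1*(-2)*conj(2) + 2*(sqrt(3))*conj(-1) + 2*(1)*conj(-1) + 2*(0)*conj(2) + 2*(-1)*conj(-1) + 2*(-sqrt(3))*conj(-1) + 6*(0)*conj(0) + 6*(0)*conj(0)]
      = (1/24)[(4) + (-4) + (-2*sqrt(3)) + (-2) + (0) + (2) + (2*sqrt(3)) + (0) + (0)] = 0/24 = 0
  <chi_9*chi_4, chi_9> = (1/24)[1*(2)*conj(2) + 1*(-2)*conj(-2) + 2*(sqrt(3))*conj(-sqrt(3)) + 2*(1)*conj(1) + 2*(0)*conj(0) + 2*(-1)*conj(-1) + 2*(-sqrt(3))*conj(sqrt(3)) + 6*(0)*conj(0) + 6*(0)*conj(0)]
      = (1/24)[(4) + (4) + (-6) + (2) + (0) + (2) + (-6) + (0) + (0)] = 0/24 = 0
Hence the multiplicities are chi_5: 1. Dimension check: dim(chi_9)*dim(chi_4) = 2*1 = 2 and sum (mult * dim) = 1*2 = 2.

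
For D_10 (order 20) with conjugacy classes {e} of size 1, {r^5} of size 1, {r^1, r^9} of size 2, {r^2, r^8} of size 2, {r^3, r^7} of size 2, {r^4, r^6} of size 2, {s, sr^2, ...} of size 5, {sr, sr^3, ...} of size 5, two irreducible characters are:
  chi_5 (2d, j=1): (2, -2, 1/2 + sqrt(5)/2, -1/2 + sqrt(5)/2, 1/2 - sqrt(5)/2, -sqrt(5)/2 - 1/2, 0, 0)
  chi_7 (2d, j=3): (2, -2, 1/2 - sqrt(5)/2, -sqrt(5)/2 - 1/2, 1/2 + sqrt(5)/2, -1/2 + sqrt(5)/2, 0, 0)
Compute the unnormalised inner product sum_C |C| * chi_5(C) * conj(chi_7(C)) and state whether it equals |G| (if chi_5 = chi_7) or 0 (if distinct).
Sum = 0; so <chi_5, chi_7> = 0 (distinct irreducibles are orthogonal).

Justification: Compute term by term over conjugacy classes (|C| * chi_5(C) * conj(chi_7(C))):
  1*(2)*conj(2) + 1*(-2)*conj(-2) + 2*(1/2 + sqrt(5)/2)*conj(1/2 - sqrt(5)/2) + 2*(-1/2 + sqrt(5)/2)*conj(-sqrt(5)/2 - 1/2) + 2*(1/2 - sqrt(5)/2)*conj(1/2 + sqrt(5)/2) + 2*(-sqrt(5)/2 - 1/2)*conj(-1/2 + sqrt(5)/2) + 5*(0)*conj(0) + 5*(0)*conj(0)
  = (4) + (4) + (-2) + (-2) + (-2) + (-2) + (0) + (0)
  = 0.
Dividing by |G| = 20 gives 0/20 = 0, matching the row-orthogonality relation <chi_5, chi_7> = [chi_5 = chi_7].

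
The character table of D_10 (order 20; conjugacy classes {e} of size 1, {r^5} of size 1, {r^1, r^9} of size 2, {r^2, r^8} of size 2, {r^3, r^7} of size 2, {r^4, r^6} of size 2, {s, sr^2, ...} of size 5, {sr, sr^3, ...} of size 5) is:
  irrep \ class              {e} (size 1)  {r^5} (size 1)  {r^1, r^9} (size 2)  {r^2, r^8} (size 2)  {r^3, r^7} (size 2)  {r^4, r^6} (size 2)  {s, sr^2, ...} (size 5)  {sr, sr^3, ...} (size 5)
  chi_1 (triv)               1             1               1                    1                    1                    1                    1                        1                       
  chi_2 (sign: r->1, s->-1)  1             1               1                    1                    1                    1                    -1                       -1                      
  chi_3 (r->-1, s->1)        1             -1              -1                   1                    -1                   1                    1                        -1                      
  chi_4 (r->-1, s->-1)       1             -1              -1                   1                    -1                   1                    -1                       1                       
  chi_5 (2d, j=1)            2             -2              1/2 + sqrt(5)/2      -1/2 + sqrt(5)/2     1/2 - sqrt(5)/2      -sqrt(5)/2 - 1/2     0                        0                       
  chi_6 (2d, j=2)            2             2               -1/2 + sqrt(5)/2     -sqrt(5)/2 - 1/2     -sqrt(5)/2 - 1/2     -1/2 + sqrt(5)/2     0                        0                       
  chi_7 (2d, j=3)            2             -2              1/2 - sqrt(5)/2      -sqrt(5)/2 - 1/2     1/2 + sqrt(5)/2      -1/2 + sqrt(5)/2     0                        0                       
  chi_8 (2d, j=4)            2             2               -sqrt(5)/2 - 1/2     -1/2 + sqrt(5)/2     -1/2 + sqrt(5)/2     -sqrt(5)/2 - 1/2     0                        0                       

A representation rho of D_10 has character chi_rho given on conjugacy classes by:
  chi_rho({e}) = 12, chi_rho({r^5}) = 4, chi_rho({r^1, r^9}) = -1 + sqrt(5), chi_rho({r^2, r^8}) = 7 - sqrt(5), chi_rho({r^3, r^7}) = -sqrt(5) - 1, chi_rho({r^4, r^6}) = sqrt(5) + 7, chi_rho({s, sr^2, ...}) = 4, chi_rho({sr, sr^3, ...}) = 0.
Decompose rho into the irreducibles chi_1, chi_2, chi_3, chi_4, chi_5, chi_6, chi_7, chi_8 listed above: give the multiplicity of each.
Multiplicities: chi_1: 3, chi_2: 1, chi_3: 3, chi_4: 1, chi_5: 0, chi_6: 2, chi_7: 0, chi_8: 0.

Why: Use <chi_rho, chi> = (1/|G|) sum_C |C| * chi_rho(C) * conj(chi(C)) with |G| = 20 for each irreducible chi in the table:
  <chi_rho, chi_1> = (1/20)[1*(12)*conj(1) + 1*(4)*conj(1) + 2*(-1 + sqrt(5))*conj(1) + 2*(7 - sqrt(5))*conj(1) + 2*(-sqrt(5) - 1)*conj(1) + 2*(sqrt(5) + 7)*conj(1) + 5*(4)*conj(1) + 5*(0)*conj(1)]
      = (1/20)[(12) + (4) + (-2 + 2*sqrt(5)) + (14 - 2*sqrt(5)) + (-2*sqrt(5) - 2) + (2*sqrt(5) + 14) + (20) + (0)] = 60/20 = 3
  <chi_rho, chi_2> = (1/20)[1*(12)*conj(1) + 1*(4)*conj(1) + 2*(-1 + sqrt(5))*conj(1) + 2*(7 - sqrt(5))*conj(1) + 2*(-sqrt(5) - 1)*conj(1) + 2*(sqrt(5) + 7)*conj(1) + 5*(4)*conj(-1) + 5*(0)*conj(-1)]
      = (1/20)[(12) + (4) + (-2 + 2*sqrt(5)) + (14 - 2*sqrt(5)) + (-2*sqrt(5) - 2) + (2*sqrt(5) + 14) + (-20) + (0)] = 20/20 = 1
  <chi_rho, chi_3> = (1/20)[1*(12)*conj(1) + 1*(4)*conj(-1) + 2*(-1 + sqrt(5))*conj(-1) + 2*(7 - sqrt(5))*conj(1) + 2*(-sqrt(5) - 1)*conj(-1) + 2*(sqrt(5) + 7)*conj(1) + 5*(4)*conj(1) + 5*(0)*conj(-1)]
      = (1/20)[(12) + (-4) + (2 - 2*sqrt(5)) + (14 - 2*sqrt(5)) + (2 + 2*sqrt(5)) + (2*sqrt(5) + 14) + (20) + (0)] = 60/20 = 3
  <chi_rho, chi_4> = (1/20)[1*(12)*conj(1) + 1*(4)*conj(-1) + 2*(-1 + sqrt(5))*conj(-1) + 2*(7 - sqrt(5))*conj(1) + 2*(-sqrt(5) - 1)*conj(-1) + 2*(sqrt(5) + 7)*conj(1) + 5*(4)*conj(-1) + 5*(0)*conj(1)]
      = (1/20)[(12) + (-4) + (2 - 2*sqrt(5)) + (14 - 2*sqrt(5)) + (2 + 2*sqrt(5)) + (2*sqrt(5) + 14) + (-20) + (0)] = 20/20 = 1
  <chi_rho, chi_5> = (1/20)[1*(12)*conj(2) + 1*(4)*conj(-2) + 2*(-1 + sqrt(5))*conj(1/2 + sqrt(5)/2) + 2*(7 - sqrt(5))*conj(-1/2 + sqrt(5)/2) + 2*(-sqrt(5) - 1)*conj(1/2 - sqrt(5)/2) + 2*(sqrt(5) + 7)*conj(-sqrt(5)/2 - 1/2) + 5*(4)*conj(0) + 5*(0)*conj(0)]
      = (1/20)[(24) + (-8) + (4) + (-12 + 8*sqrt(5)) + (4) + (-8*sqrt(5) - 12) + (0) + (0)] = 0/20 = 0
  <chi_rho, chi_6> = (1/20)[1*(12)*conj(2) + 1*(4)*conj(2) + 2*(-1 + sqrt(5))*conj(-1/2 + sqrt(5)/2) + 2*(7 - sqrt(5))*conj(-sqrt(5)/2 - 1/2) + 2*(-sqrt(5) - 1)*conj(-sqrt(5)/2 - 1/2) + 2*(sqrt(5) + 7)*conj(-1/2 + sqrt(5)/2) + 5*(4)*conj(0) + 5*(0)*conj(0)]
      = (1/20)[(24) + (8) + (6 - 2*sqrt(5)) + (-6*sqrt(5) - 2) + (2*sqrt(5) + 6) + (-2 + 6*sqrt(5)) + (0) + (0)] = 40/20 = 2
  <chi_rho, chi_7> = (1/20)[1*(12)*conj(2) + 1*(4)*conj(-2) + 2*(-1 + sqrt(5))*conj(1/2 - sqrt(5)/2) + 2*(7 - sqrt(5))*conj(-sqrt(5)/2 - 1/2) + 2*(-sqrt(5) - 1)*conj(1/2 + sqrt(5)/2) + 2*(sqrt(5) + 7)*conj(-1/2 + sqrt(5)/2) + 5*(4)*conj(0) + 5*(0)*conj(0)]
      = (1/20)[(24) + (-8) + (-6 + 2*sqrt(5)) + (-6*sqrt(5) - 2) + (-6 - 2*sqrt(5)) + (-2 + 6*sqrt(5)) + (0) + (0)] = 0/20 = 0
  <chi_rho, chi_8> = (1/20)[1*(12)*conj(2) + 1*(4)*conj(2) + 2*(-1 + sqrt(5))*conj(-sqrt(5)/2 - 1/2) + 2*(7 - sqrt(5))*conj(-1/2 + sqrt(5)/2) + 2*(-sqrt(5) - 1)*conj(-1/2 + sqrt(5)/2) + 2*(sqrt(5) + 7)*conj(-sqrt(5)/2 - 1/2) + 5*(4)*conj(0) + 5*(0)*conj(0)]
      = (1/20)[(24) + (8) + (-4) + (-12 + 8*sqrt(5)) + (-4) + (-8*sqrt(5) - 12) + (0) + (0)] = 0/20 = 0
Dimension check: dim(rho) = sum (mult * dim) = 3*1 + 1*1 + 3*1 + 1*1 + 0*2 + 2*2 + 0*2 + 0*2 = 12 = chi_rho(e) = 12.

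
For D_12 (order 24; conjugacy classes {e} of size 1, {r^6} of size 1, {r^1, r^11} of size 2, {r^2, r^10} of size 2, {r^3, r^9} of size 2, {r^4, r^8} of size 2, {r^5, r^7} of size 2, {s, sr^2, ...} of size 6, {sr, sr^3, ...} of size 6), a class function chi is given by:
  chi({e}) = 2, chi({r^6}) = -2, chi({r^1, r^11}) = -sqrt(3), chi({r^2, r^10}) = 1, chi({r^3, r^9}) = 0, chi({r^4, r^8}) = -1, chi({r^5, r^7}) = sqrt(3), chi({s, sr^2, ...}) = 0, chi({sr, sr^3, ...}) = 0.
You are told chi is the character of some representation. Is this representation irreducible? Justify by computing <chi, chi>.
Irreducible: <chi, chi> = 1.

Explanation: <chi, chi> = (1/|G|) sum_C |C| * |chi(C)|^2 = (1/24)[1*|2|^2 + 1*|-2|^2 + 2*|-sqrt(3)|^2 + 2*|1|^2 + 2*|0|^2 + 2*|-1|^2 + 2*|sqrt(3)|^2 + 6*|0|^2 + 6*|0|^2]
  = (1/24)[(4) + (4) + (6) + (2) + (0) + (2) + (6) + (0) + (0)] = 24/24 = 1.
A character is irreducible iff <chi, chi> = 1, so this representation is irreducible.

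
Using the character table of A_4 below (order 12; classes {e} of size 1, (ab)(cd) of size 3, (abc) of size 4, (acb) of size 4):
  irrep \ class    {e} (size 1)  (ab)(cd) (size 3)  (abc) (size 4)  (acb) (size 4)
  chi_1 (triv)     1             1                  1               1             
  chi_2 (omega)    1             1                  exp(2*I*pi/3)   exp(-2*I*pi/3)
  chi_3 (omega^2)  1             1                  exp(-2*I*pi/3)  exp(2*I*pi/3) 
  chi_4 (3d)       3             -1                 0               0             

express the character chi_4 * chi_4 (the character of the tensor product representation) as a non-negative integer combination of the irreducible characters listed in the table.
chi_4 tensor chi_4 = chi_1 + chi_2 + chi_3 + 2*chi_4 (all other irreducibles have multiplicity 0).

Proof sketch: The character of a tensor product is the pointwise product (chi_4 * chi_4)(C) = chi_4(C) * chi_4(C):
  {e}: (3)*(3), (ab)(cd): (-1)*(-1), (abc): (0)*(0), (acb): (0)*(0)
so (chi_4 * chi_4) takes values
  {e} -> 9, (ab)(cd) -> 1, (abc) -> 0, (acb) -> 0.
Now take the inner product of this character with each irreducible chi from the table, <chi_4*chi_4, chi> = (1/12) sum_C |C| (chi_4*chi_4)(C) conj(chi(C)):
  <chi_4*chi_4, chi_1> = (1/12)[1*(9)*conj(1) + 3*(1)*conj(1) + 4*(0)*conj(1) + 4*(0)*conj(1)]
      = (1/12)[(9) + (3) + (0) + (0)] = 12/12 = 1
  <chi_4*chi_4, chi_2> = (1/12)[1*(9)*conj(1) + 3*(1)*conj(1) + 4*(0)*conj(exp(2*I*pi/3)) + 4*(0)*conj(exp(-2*I*pi/3))]
      = (1/12)[(9) + (3) + (0) + (0)] = 12/12 = 1
  <chi_4*chi_4, chi_3> = (1/12)[1*(9)*conj(1) + 3*(1)*conj(1) + 4*(0)*conj(exp(-2*I*pi/3)) + 4*(0)*conj(exp(2*I*pi/3))]
      = (1/12)[(9) + (3) + (0) + (0)] = 12/12 = 1
  <chi_4*chi_4, chi_4> = (1/12)[1*(9)*conj(3) + 3*(1)*conj(-1) + 4*(0)*conj(0) + 4*(0)*conj(0)]
      = (1/12)[(27) + (-3) + (0) + (0)] = 24/12 = 2
(Exp terms are combined using exp(i*s)*conj(exp(i*t)) = exp(i*(s-t)), and sums of them are collapsed using the identity that for every m > 1 the m distinct m-th roots of unity sum to 0, e.g. 1 + exp(2*I*pi/3) + exp(-2*I*pi/3) = 0.)
Hence the multiplicities are chi_1: 1, chi_2: 1, chi_3: 1, chi_4: 2. Dimension check: dim(chi_4)*dim(chi_4) = 3*3 = 9 and sum (mult * dim) = 1*1 + 1*1 + 1*1 + 2*3 = 9.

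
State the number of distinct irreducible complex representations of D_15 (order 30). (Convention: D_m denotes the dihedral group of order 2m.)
9

Solution. The number of irreducible complex representations of a finite group equals its number of conjugacy classes. D_15 has 9 conjugacy classes ((n+3)/2 for n odd), so D_15 (order 30) has exactly 9 irreducible complex representations.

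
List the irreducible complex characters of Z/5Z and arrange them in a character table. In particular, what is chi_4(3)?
Character table of Z/5Z (irreps indexed chi_0,...,chi_4 with chi_k(m) = zeta_5^(k*m), zeta_5 = exp(2*pi*i/5)):
  irrep \ class  {0} (size 1)  {1} (size 1)    {2} (size 1)    {3} (size 1)    {4} (size 1)  
  chi_0          1             1               1               1               1             
  chi_1          1             exp(2*I*pi/5)   exp(4*I*pi/5)   exp(-4*I*pi/5)  exp(-2*I*pi/5)
  chi_2          1             exp(4*I*pi/5)   exp(-2*I*pi/5)  exp(2*I*pi/5)   exp(-4*I*pi/5)
  chi_3          1             exp(-4*I*pi/5)  exp(2*I*pi/5)   exp(-2*I*pi/5)  exp(4*I*pi/5) 
  chi_4          1             exp(-2*I*pi/5)  exp(-4*I*pi/5)  exp(4*I*pi/5)   exp(2*I*pi/5) 

Spot check: chi_4(3) = zeta_5^(4*3) = zeta_5^12 = exp(4*I*pi/5).

Working: Z/5Z is abelian, so all 5 irreducible complex representations are 1-dimensional. They are given by chi_k(m) = zeta_5^(k*m) for k = 0,...,4. Row orthogonality: sum_m chi_k(m) conj(chi_l(m)) = 5 * [k = l].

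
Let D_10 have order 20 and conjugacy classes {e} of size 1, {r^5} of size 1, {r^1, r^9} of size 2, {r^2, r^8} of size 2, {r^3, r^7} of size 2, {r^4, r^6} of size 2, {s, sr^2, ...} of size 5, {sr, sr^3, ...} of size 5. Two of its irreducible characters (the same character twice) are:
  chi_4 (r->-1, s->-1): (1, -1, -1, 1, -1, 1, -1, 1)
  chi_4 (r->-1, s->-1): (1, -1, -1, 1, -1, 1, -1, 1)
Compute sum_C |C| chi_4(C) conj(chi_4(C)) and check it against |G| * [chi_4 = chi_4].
Sum = 20 = |G| = 20; so <chi_4, chi_4> = 1 (norm-1 confirms irreducibility).

Argument: Compute term by term over conjugacy classes (|C| * chi_4(C) * conj(chi_4(C))):
  1*(1)*conj(1) + 1*(-1)*conj(-1) + 2*(-1)*conj(-1) + 2*(1)*conj(1) + 2*(-1)*conj(-1) + 2*(1)*conj(1) + 5*(-1)*conj(-1) + 5*(1)*conj(1)
  = (1) + (1) + (2) + (2) + (2) + (2) + (5) + (5)
  = 20.
Dividing by |G| = 20 gives 20/20 = 1, matching the row-orthogonality relation <chi_4, chi_4> = [chi_4 = chi_4].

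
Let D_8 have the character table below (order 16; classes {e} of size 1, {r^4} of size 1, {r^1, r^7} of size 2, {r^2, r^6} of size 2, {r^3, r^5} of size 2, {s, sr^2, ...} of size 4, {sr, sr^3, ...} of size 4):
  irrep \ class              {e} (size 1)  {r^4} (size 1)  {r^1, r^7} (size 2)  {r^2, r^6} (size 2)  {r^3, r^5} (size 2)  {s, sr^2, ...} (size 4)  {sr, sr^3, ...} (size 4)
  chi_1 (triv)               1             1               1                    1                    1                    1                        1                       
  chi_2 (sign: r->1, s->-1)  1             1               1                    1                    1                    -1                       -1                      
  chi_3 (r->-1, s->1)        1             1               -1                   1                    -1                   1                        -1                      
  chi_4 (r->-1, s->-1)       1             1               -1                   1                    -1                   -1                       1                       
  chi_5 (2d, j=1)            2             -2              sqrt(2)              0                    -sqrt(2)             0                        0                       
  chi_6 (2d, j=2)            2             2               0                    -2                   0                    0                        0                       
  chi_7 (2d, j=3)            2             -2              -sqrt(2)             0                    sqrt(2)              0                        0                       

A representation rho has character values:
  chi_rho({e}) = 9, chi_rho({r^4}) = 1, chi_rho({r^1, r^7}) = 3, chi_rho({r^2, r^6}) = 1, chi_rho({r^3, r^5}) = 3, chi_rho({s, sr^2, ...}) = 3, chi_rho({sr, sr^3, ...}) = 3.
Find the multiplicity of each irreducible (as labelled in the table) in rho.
Multiplicities: chi_1: 3, chi_2: 0, chi_3: 0, chi_4: 0, chi_5: 1, chi_6: 1, chi_7: 1.

Argument: Use <chi_rho, chi> = (1/|G|) sum_C |C| * chi_rho(C) * conj(chi(C)) with |G| = 16 for each irreducible chi in the table:
  <chi_rho, chi_1> = (1/16)[1*(9)*conj(1) + 1*(1)*conj(1) + 2*(3)*conj(1) + 2*(1)*conj(1) + 2*(3)*conj(1) + 4*(3)*conj(1) + 4*(3)*conj(1)]
      = (1/16)[(9) + (1) + (6) + (2) + (6) + (12) + (12)] = 48/16 = 3
  <chi_rho, chi_2> = (1/16)[1*(9)*conj(1) + 1*(1)*conj(1) + 2*(3)*conj(1) + 2*(1)*conj(1) + 2*(3)*conj(1) + 4*(3)*conj(-1) + 4*(3)*conj(-1)]
      = (1/16)[(9) + (1) + (6) + (2) + (6) + (-12) + (-12)] = 0/16 = 0
  <chi_rho, chi_3> = (1/16)[1*(9)*conj(1) + 1*(1)*conj(1) + 2*(3)*conj(-1) + 2*(1)*conj(1) + 2*(3)*conj(-1) + 4*(3)*conj(1) + 4*(3)*conj(-1)]
      = (1/16)[(9) + (1) + (-6) + (2) + (-6) + (12) + (-12)] = 0/16 = 0
  <chi_rho, chi_4> = (1/16)[1*(9)*conj(1) + 1*(1)*conj(1) + 2*(3)*conj(-1) + 2*(1)*conj(1) + 2*(3)*conj(-1) + 4*(3)*conj(-1) + 4*(3)*conj(1)]
      = (1/16)[(9) + (1) + (-6) + (2) + (-6) + (-12) + (12)] = 0/16 = 0
  <chi_rho, chi_5> = (1/16)[1*(9)*conj(2) + 1*(1)*conj(-2) + 2*(3)*conj(sqrt(2)) + 2*(1)*conj(0) + 2*(3)*conj(-sqrt(2)) + 4*(3)*conj(0) + 4*(3)*conj(0)]
      = (1/16)[(18) + (-2) + (6*sqrt(2)) + (0) + (-6*sqrt(2)) + (0) + (0)] = 16/16 = 1
  <chi_rho, chi_6> = (1/16)[1*(9)*conj(2) + 1*(1)*conj(2) + 2*(3)*conj(0) + 2*(1)*conj(-2) + 2*(3)*conj(0) + 4*(3)*conj(0) + 4*(3)*conj(0)]
      = (1/16)[(18) + (2) + (0) + (-4) + (0) + (0) + (0)] = 16/16 = 1
  <chi_rho, chi_7> = (1/16)[1*(9)*conj(2) + 1*(1)*conj(-2) + 2*(3)*conj(-sqrt(2)) + 2*(1)*conj(0) + 2*(3)*conj(sqrt(2)) + 4*(3)*conj(0) + 4*(3)*conj(0)]
      = (1/16)[(18) + (-2) + (-6*sqrt(2)) + (0) + (6*sqrt(2)) + (0) + (0)] = 16/16 = 1
Dimension check: dim(rho) = sum (mult * dim) = 3*1 + 0*1 + 0*1 + 0*1 + 1*2 + 1*2 + 1*2 = 9 = chi_rho(e) = 9.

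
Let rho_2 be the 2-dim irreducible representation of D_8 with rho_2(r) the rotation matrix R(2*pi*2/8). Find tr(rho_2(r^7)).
chi_{rho_2}(r^7) = 2*cos(2*pi*2*7/8) = 0

Justification: rho_2(r^7) is rotation by angle 2*pi*2*7/8, whose trace is 2*cos(2*pi*2*7/8) = 0.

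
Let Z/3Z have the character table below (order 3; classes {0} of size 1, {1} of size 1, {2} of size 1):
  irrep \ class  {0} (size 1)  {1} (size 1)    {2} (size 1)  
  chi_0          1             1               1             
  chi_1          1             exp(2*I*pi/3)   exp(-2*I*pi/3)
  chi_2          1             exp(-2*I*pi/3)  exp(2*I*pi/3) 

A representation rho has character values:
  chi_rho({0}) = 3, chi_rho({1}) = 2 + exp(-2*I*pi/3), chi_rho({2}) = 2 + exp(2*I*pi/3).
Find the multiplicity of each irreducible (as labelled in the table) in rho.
Multiplicities: chi_0: 2, chi_1: 0, chi_2: 1.

Derivation: Use <chi_rho, chi> = (1/|G|) sum_C |C| * chi_rho(C) * conj(chi(C)) with |G| = 3 for each irreducible chi in the table:
  <chi_rho, chi_0> = (1/3)[1*(3)*conj(1) + 1*(2 + exp(-2*I*pi/3))*conj(1) + 1*(2 + exp(2*I*pi/3))*conj(1)]
      = (1/3)[(3) + (2 + exp(-2*I*pi/3)) + (2 + exp(2*I*pi/3))] = 6/3 = 2
  <chi_rho, chi_1> = (1/3)[1*(3)*conj(1) + 1*(2 + exp(-2*I*pi/3))*conj(exp(2*I*pi/3)) + 1*(2 + exp(2*I*pi/3))*conj(exp(-2*I*pi/3))]
      = (1/3)[(3) + (2*exp(-2*I*pi/3) + exp(2*I*pi/3)) + (exp(-2*I*pi/3) + 2*exp(2*I*pi/3))] = 0/3 = 0
  <chi_rho, chi_2> = (1/3)[1*(3)*conj(1) + 1*(2 + exp(-2*I*pi/3))*conj(exp(-2*I*pi/3)) + 1*(2 + exp(2*I*pi/3))*conj(exp(2*I*pi/3))]
      = (1/3)[(3) + (1 + 2*exp(2*I*pi/3)) + (1 + 2*exp(-2*I*pi/3))] = 3/3 = 1
(Exp terms are combined using exp(i*s)*conj(exp(i*t)) = exp(i*(s-t)), and sums of them are collapsed using the identity that for every m > 1 the m distinct m-th roots of unity sum to 0, e.g. 1 + exp(2*I*pi/3) + exp(-2*I*pi/3) = 0.)
Dimension check: dim(rho) = sum (mult * dim) = 2*1 + 0*1 + 1*1 = 3 = chi_rho(e) = 3.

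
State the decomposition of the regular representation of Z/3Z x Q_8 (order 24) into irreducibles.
Each irreducible V_i of dimension d_i appears with multiplicity d_i, i.e. rho_reg = (direct sum over all irreducibles V_i) d_i V_i. The irreducible dimensions for Z/3Z x Q_8 are 1, 1, 1, 1, 1, 1, 1, 1, 1, 1, 1, 1, 2, 2, 2: 12 irreducibles of dimension 1, each with multiplicity 1; 3 irreducibles of dimension 2, each with multiplicity 2. Total dimension 12*1*1 + 3*2*2 = 24 = |G|.

Justification: General theorem: in the regular representation of a finite group G, each irreducible appears with multiplicity equal to its dimension. Check: dim(rho_reg) = sum d_i^2 = 1 + 1 + 1 + 1 + 1 + 1 + 1 + 1 + 1 + 1 + 1 + 1 + 4 + 4 + 4 = 24 = |G|.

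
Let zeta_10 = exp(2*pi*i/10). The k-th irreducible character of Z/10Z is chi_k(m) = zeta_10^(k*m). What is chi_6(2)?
chi_6(2) = zeta_10^12 = exp(2*I*pi/5)

Working: chi_6(2) = zeta_10^(6*2) = zeta_10^12. Since zeta_10^10 = 1, this equals zeta_10^2 = exp(2*pi*i*2/10) = exp(2*I*pi/5).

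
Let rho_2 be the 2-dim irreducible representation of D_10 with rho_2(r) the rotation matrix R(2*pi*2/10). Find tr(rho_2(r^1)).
chi_{rho_2}(r^1) = 2*cos(2*pi*2*1/10) = -1/2 + sqrt(5)/2

Solution. rho_2(r^1) is rotation by angle 2*pi*2*1/10, whose trace is 2*cos(2*pi*2*1/10) = -1/2 + sqrt(5)/2.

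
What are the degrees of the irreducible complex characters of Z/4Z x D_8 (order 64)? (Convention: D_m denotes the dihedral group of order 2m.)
Dimensions: 1, 1, 1, 1, 1, 1, 1, 1, 1, 1, 1, 1, 1, 1, 1, 1, 2, 2, 2, 2, 2, 2, 2, 2, 2, 2, 2, 2

Working: There are 28 irreducibles (= number of conjugacy classes). Their dimensions d_i satisfy sum d_i^2 = |G| = 64: 1 + 1 + 1 + 1 + 1 + 1 + 1 + 1 + 1 + 1 + 1 + 1 + 1 + 1 + 1 + 1 + 4 + 4 + 4 + 4 + 4 + 4 + 4 + 4 + 4 + 4 + 4 + 4 = 64. (For the product with Z/4Z: each of the 4 1-dim characters of Z/4Z tensors with each irrep of D_8, giving 4 copies of each D_8-dimension.)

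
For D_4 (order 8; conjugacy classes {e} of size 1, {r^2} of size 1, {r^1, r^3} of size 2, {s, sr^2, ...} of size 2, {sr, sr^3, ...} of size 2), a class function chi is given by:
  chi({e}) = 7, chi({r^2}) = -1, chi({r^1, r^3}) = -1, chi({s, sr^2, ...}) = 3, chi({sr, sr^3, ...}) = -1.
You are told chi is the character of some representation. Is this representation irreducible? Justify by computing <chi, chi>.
Not irreducible (reducible): <chi, chi> = 9 > 1.

<chi, chi> = (1/|G|) sum_C |C| * |chi(C)|^2 = (1/8)[1*|7|^2 + 1*|-1|^2 + 2*|-1|^2 + 2*|3|^2 + 2*|-1|^2]
  = (1/8)[(49) + (1) + (2) + (18) + (2)] = 72/8 = 9.
A character is irreducible iff <chi, chi> = 1, so this representation is reducible.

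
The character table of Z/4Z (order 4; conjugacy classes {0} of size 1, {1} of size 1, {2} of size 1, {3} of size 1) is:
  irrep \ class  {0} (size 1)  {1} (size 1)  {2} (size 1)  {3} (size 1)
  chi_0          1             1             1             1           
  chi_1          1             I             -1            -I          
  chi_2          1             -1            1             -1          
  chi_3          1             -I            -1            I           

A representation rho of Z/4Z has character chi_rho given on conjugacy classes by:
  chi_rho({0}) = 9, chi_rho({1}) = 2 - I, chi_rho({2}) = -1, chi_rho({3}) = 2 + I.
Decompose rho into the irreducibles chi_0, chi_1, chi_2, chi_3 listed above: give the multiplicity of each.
Multiplicities: chi_0: 3, chi_1: 2, chi_2: 1, chi_3: 3.

Reasoning: Use <chi_rho, chi> = (1/|G|) sum_C |C| * chi_rho(C) * conj(chi(C)) with |G| = 4 for each irreducible chi in the table:
  <chi_rho, chi_0> = (1/4)[1*(9)*conj(1) + 1*(2 - I)*conj(1) + 1*(-1)*conj(1) + 1*(2 + I)*conj(1)]
      = (1/4)[(9) + (2 - I) + (-1) + (2 + I)] = 12/4 = 3
  <chi_rho, chi_1> = (1/4)[1*(9)*conj(1) + 1*(2 - I)*conj(I) + 1*(-1)*conj(-1) + 1*(2 + I)*conj(-I)]
      = (1/4)[(9) + (-1 - 2*I) + (1) + (-1 + 2*I)] = 8/4 = 2
  <chi_rho, chi_2> = (1/4)[1*(9)*conj(1) + 1*(2 - I)*conj(-1) + 1*(-1)*conj(1) + 1*(2 + I)*conj(-1)]
      = (1/4)[(9) + (-2 + I) + (-1) + (-2 - I)] = 4/4 = 1
  <chi_rho, chi_3> = (1/4)[1*(9)*conj(1) + 1*(2 - I)*conj(-I) + 1*(-1)*conj(-1) + 1*(2 + I)*conj(I)]
      = (1/4)[(9) + (1 + 2*I) + (1) + (1 - 2*I)] = 12/4 = 3
(Exp terms are combined using exp(i*s)*conj(exp(i*t)) = exp(i*(s-t)), and sums of them are collapsed using the identity that for every m > 1 the m distinct m-th roots of unity sum to 0, e.g. 1 + exp(2*I*pi/3) + exp(-2*I*pi/3) = 0.)
Dimension check: dim(rho) = sum (mult * dim) = 3*1 + 2*1 + 1*1 + 3*1 = 9 = chi_rho(e) = 9.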